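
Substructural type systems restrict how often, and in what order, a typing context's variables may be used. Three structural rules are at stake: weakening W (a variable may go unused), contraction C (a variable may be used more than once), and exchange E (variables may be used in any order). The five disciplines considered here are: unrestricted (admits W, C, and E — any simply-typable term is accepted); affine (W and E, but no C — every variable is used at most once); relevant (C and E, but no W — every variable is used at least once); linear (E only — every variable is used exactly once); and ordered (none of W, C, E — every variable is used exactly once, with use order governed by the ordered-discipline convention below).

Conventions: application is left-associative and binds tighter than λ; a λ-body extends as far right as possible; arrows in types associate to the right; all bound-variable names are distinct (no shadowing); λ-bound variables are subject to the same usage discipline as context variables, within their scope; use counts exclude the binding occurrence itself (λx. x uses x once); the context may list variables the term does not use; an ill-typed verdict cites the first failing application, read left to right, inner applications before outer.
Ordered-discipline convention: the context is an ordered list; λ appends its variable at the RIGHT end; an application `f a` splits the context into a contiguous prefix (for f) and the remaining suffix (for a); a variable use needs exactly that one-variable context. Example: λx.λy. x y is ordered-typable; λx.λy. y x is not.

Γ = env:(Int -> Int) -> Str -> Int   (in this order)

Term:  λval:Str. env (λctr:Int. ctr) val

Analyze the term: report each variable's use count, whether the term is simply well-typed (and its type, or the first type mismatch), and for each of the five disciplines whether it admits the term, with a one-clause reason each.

usage: env: 1, val (λ-bound): 1, ctr (λ-bound): 1
order of uses: env, ctr, val
typing: the term checks, with type Str -> Int
ordered: ✓, env, val, ctr: once each, no exchange needed
linear: ✓, exactly-once usage across env, val, ctr
affine: ✓, at most one use each (env, val, ctr)
relevant: ✓, at least one use each (env, val, ctr)
unrestricted: ✓, simply typable at Str -> Int; W, C, E all held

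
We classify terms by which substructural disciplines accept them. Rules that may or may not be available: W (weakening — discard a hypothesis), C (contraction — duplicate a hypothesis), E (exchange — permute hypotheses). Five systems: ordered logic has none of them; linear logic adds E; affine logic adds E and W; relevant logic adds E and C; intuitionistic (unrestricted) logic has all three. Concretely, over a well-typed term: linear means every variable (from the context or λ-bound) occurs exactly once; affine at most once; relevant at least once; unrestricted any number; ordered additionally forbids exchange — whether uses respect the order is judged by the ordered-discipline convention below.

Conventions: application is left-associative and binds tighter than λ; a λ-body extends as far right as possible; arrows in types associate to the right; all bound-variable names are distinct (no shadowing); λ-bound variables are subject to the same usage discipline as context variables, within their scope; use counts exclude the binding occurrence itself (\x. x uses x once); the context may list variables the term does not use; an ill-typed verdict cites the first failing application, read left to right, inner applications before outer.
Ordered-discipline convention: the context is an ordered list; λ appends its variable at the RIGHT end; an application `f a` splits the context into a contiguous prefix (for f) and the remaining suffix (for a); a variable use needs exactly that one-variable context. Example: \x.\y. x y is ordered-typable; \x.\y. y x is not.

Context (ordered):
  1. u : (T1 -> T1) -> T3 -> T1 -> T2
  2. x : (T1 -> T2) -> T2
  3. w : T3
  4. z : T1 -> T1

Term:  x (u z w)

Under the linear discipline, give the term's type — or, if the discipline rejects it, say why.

term : T2
variable uses: u=1; x=1; w=1; z=1
use order (left to right): x, u, z, w
typing: the term checks, with type T2
all disciplines: ordered ✗ | linear ✓ | affine ✓ | relevant ✓ | unrestricted ✓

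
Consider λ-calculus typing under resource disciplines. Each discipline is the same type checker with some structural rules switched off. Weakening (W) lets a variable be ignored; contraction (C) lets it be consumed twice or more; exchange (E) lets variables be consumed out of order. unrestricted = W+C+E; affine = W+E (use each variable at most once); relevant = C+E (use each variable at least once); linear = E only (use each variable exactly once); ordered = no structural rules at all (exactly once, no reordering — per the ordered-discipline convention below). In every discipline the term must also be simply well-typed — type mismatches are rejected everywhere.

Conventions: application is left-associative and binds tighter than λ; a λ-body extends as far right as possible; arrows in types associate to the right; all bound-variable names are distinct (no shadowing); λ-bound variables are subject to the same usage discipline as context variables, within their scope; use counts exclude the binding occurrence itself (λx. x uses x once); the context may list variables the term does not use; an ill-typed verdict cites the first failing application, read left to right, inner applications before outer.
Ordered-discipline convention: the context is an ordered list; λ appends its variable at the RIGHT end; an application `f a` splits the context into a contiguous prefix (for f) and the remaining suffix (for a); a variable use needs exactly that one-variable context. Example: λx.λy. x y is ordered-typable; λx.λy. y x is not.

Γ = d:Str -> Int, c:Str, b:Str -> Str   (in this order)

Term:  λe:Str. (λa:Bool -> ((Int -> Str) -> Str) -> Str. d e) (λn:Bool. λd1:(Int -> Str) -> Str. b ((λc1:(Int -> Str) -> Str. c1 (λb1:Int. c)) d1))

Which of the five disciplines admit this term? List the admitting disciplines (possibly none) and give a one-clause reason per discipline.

admitted in: affine, unrestricted
counts: d: 1×, c: 1×, b: 1×, e [bound]: 1×, a [bound]: 0×, n [bound]: 0×, d1 [bound]: 1×, c1 [bound]: 1×, b1 [bound]: 0×
order of uses: d, e, b, c1, c, d1
typing: well-typed — term : Str -> Int
ordered: ✗, needs weakening: a, n, b1 unused
linear: ✗, needs weakening: a, n, b1 unused
affine: ✓, d, c, b, e, a, n, d1, c1, b1: no repeats, contraction unneeded
relevant: ✗, needs weakening: a, n, b1 unused
unrestricted: ✓, typability at Str -> Int is all that's needed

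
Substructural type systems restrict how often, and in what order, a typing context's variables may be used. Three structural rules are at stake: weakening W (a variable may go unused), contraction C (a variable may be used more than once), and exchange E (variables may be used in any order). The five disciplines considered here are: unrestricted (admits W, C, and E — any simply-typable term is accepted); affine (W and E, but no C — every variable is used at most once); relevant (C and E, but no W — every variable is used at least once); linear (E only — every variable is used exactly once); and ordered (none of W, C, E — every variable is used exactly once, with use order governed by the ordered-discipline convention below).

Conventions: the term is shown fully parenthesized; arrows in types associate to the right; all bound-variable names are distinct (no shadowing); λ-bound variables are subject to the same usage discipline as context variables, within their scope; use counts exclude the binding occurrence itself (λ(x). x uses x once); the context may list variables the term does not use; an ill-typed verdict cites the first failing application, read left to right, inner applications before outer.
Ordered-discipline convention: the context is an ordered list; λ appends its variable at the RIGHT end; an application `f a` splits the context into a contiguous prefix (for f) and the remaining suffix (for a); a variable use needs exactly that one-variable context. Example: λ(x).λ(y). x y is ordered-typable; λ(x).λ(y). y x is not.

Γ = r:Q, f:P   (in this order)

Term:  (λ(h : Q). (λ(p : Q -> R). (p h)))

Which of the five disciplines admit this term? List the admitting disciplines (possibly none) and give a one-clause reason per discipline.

accepted by: affine, unrestricted
usage: r: 0, f: 0, h [bound]: 1, p [bound]: 1
uses in reading order: p, h
typing: well-typed at Q -> (Q -> R) -> R
ordered ✗ (unused: r, f — weakening required)
linear ✗ (unused: r, f — weakening required)
affine ✓ (no duplicate uses among r, f, h, p)
relevant ✗ (unused: r, f — weakening required)
unrestricted ✓ (well-typed at Q -> (Q -> R) -> R; no restrictions here)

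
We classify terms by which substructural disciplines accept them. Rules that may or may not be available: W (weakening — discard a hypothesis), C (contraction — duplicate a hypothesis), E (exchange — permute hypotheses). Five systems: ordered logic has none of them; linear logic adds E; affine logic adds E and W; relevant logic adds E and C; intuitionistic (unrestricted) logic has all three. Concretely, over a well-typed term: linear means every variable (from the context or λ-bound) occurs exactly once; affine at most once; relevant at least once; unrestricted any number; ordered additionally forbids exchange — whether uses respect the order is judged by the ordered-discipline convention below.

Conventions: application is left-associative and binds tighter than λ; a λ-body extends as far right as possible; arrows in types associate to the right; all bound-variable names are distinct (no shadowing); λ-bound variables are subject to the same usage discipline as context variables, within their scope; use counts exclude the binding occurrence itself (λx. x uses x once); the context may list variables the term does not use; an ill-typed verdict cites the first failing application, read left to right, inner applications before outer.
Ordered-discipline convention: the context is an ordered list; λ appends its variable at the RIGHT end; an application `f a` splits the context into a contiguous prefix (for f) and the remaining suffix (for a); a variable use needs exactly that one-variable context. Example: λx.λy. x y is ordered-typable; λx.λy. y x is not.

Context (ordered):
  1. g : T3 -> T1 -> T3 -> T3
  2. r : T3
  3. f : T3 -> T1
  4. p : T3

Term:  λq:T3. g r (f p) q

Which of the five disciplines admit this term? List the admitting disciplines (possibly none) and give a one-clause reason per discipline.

admitted in: ordered, linear, affine, relevant, unrestricted
variable uses: g=1; r=1; f=1; p=1; q (λ-bound)=1
use order (left to right): g, r, f, p, q
typing: well-typed at T3 -> T3
ordered: ✓ — g, r, f, p, q: once each, no exchange needed
linear: ✓ — g, r, f, p, q: one use apiece
affine: ✓ — none of g, r, f, p, q used more than once
relevant: ✓ — every one of g, r, f, p, q appears
unrestricted: ✓ — type-checks (T3 -> T3) and nothing is barred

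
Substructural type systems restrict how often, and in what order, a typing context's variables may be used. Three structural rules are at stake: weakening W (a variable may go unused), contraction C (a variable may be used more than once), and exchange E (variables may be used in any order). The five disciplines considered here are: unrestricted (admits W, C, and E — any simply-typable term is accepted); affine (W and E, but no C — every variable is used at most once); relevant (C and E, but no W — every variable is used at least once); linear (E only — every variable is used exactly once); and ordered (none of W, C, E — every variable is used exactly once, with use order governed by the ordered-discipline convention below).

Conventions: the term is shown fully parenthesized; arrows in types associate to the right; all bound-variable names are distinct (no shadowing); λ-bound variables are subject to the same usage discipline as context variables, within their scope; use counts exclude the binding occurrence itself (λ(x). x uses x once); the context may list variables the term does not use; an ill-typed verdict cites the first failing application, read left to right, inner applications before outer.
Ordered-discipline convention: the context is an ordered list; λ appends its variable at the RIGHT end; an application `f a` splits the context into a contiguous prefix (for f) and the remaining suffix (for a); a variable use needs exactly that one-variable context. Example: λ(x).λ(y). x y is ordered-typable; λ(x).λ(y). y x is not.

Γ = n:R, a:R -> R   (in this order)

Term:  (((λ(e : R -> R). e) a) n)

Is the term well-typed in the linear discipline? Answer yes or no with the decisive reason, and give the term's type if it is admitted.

yes — n, a, e: one use apiece; term : R
variable uses: n: 1, a: 1, e (λ-bound): 1
order of uses: e, a, n
typing: well-typed — term : R
summary: ordered ✗, linear ✓, affine ✓, relevant ✓, unrestricted ✓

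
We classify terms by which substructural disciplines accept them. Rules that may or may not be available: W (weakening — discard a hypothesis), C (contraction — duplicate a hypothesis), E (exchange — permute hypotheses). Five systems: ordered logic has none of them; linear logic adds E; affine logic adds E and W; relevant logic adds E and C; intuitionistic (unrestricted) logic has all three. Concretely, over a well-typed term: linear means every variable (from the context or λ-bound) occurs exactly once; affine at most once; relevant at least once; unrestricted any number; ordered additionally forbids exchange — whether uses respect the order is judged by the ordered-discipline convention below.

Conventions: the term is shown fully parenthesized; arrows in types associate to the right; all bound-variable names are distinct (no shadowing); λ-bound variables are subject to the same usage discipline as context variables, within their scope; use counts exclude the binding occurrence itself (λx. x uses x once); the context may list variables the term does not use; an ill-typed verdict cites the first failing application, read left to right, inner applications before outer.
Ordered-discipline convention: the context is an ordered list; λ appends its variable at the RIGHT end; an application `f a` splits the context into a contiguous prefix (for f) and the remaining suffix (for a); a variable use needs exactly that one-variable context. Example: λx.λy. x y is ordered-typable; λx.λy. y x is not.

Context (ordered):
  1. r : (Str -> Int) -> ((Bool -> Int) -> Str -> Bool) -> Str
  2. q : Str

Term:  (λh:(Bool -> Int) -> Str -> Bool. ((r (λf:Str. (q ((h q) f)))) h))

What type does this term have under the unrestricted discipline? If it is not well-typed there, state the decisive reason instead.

not well-typed under unrestricted — a type mismatch blocks all five
counts: r=1; q=2; h [bound]=2; f [bound]=1
order of uses: r, q, h, q, f, h
typing: ill-typed: a function awaiting Bool -> Int gets Str
per-discipline verdicts: ordered ✗ · linear ✗ · affine ✗ · relevant ✗ · unrestricted ✗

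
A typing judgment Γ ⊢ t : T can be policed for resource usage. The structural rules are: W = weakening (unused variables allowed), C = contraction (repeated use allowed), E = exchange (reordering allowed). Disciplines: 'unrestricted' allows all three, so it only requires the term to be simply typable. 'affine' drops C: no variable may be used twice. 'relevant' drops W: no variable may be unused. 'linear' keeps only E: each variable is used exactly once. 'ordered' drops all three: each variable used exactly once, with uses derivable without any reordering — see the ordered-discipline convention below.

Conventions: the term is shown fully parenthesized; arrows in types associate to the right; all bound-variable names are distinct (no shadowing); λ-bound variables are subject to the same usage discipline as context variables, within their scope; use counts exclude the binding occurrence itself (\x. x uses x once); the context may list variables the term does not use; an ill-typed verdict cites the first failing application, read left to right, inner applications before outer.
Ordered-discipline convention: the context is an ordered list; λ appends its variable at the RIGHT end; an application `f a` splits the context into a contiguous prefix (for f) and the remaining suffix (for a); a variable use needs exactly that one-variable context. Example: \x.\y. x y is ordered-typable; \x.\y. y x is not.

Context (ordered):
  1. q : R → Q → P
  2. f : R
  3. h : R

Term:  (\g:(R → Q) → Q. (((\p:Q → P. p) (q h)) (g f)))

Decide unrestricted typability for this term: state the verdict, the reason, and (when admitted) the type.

no — a type mismatch blocks all five
usage: q=1; f=1; h=1; g (λ-bound)=1; p (λ-bound)=1
use order (left to right): p, q, h, g, f
typing: ill-typed: an argument R mismatches the expected R → Q
summary: ordered ✗ | linear ✗ | affine ✗ | relevant ✗ | unrestricted ✗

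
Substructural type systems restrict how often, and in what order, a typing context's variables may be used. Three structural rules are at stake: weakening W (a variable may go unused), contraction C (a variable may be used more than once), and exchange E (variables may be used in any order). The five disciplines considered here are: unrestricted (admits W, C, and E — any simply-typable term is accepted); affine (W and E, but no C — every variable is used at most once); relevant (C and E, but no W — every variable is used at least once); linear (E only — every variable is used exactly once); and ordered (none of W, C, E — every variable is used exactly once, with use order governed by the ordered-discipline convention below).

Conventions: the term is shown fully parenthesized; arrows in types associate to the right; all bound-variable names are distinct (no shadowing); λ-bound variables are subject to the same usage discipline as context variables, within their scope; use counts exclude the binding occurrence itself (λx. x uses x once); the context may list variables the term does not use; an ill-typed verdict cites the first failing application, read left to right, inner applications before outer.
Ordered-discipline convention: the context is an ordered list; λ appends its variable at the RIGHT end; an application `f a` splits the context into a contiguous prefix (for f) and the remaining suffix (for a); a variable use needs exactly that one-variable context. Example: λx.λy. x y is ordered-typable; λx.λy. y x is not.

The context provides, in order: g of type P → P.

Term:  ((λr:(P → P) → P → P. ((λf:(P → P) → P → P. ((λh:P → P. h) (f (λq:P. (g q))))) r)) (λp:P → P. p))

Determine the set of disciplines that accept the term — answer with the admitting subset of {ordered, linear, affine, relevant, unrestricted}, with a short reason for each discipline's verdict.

admitting disciplines: linear, affine, relevant, unrestricted
variable uses: g ×1; r (bound) ×1; f (bound) ×1; h (bound) ×1; q (bound) ×1; p (bound) ×1
order of uses: h, f, g, q, r, p
typing: well-typed — term : P → P
ordered ✗ (needs exchange: uses follow h, f, g, q, r, p)
linear ✓ (g, r, f, h, q, p: one use apiece)
affine ✓ (at most one use each (g, r, f, h, q, p))
relevant ✓ (at least one use each (g, r, f, h, q, p))
unrestricted ✓ (simply typable at P → P; W, C, E all held)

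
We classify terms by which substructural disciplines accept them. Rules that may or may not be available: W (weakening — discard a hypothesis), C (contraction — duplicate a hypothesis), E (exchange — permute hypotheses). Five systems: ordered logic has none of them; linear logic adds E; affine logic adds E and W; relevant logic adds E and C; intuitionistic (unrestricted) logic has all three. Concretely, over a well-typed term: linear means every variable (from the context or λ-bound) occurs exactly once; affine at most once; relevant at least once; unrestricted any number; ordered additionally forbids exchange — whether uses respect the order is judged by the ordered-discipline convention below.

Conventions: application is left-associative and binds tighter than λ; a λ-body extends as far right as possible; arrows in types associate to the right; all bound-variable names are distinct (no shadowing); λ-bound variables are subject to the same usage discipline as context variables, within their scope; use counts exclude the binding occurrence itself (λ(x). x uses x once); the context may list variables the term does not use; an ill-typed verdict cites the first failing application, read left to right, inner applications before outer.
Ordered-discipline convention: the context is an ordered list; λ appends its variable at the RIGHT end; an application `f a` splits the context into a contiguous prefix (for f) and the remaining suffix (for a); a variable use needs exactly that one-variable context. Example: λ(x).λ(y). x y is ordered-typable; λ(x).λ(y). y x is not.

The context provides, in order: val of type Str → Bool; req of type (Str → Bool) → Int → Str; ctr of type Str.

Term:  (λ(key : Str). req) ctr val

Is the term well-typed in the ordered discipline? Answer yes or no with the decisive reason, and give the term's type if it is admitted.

no — key left unused
counts: val: 1, req: 1, ctr: 1, key (bound): 0
left-to-right use order: req, ctr, val
typing: well-typed at Int → Str
per-discipline verdicts: ordered ✗ | linear ✗ | affine ✓ | relevant ✗ | unrestricted ✓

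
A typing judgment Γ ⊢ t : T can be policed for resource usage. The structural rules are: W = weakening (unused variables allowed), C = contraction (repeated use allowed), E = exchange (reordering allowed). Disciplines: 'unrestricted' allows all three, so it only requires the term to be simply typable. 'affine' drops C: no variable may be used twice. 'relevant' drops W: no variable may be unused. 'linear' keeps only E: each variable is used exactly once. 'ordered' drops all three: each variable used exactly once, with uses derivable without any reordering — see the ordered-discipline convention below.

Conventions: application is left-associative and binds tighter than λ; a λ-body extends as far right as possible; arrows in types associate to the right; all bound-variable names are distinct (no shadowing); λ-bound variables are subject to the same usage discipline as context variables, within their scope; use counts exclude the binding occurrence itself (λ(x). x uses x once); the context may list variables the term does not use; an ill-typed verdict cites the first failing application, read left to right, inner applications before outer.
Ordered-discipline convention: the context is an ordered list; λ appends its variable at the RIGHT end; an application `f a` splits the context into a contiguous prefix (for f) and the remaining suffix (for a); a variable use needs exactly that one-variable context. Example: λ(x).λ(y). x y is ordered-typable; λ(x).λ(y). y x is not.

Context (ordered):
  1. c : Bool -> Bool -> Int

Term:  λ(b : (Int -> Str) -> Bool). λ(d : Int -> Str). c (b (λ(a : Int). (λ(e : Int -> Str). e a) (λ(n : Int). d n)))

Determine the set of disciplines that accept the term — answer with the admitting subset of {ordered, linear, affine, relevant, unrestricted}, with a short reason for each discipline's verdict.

admitting disciplines: linear, affine, relevant, unrestricted
use counts: c: 1×, b (λ-bound): 1×, d (λ-bound): 1×, a (λ-bound): 1×, e (λ-bound): 1×, n (λ-bound): 1×
order of uses: c, b, e, a, d, n
typing: the term checks, with type ((Int -> Str) -> Bool) -> (Int -> Str) -> Bool -> Int
ordered: ✗ — use order c, b, e, a, d, n needs exchange
linear: ✓ — each of c, b, d, a, e, n used exactly once
affine: ✓ — at most one use each (c, b, d, a, e, n)
relevant: ✓ — none of c, b, d, a, e, n goes unused
unrestricted: ✓ — simply typable at ((Int -> Str) -> Bool) -> (Int -> Str) -> Bool -> Int; W, C, E all held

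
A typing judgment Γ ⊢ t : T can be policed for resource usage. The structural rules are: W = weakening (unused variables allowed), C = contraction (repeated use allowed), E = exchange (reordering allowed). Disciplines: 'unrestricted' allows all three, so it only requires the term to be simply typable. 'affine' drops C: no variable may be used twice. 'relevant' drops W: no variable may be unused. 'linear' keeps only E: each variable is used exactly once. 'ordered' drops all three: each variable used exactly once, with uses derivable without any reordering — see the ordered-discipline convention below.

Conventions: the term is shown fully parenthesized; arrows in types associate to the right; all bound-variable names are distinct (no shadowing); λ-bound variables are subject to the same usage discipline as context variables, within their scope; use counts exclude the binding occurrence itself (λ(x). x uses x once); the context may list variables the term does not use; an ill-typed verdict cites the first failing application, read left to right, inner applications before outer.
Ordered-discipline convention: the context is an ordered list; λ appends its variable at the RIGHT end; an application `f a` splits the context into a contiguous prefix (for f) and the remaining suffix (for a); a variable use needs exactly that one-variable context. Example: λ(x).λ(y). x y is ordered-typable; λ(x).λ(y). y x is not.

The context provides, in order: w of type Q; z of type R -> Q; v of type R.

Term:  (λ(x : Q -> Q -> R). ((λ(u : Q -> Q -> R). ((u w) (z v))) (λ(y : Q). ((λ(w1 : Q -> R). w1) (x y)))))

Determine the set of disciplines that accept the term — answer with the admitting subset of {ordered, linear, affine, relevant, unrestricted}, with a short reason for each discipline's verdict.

admitted in: linear, affine, relevant, unrestricted
usage: w=1; z=1; v=1; x [bound]=1; u [bound]=1; y [bound]=1; w1 [bound]=1
order of uses: u, w, z, v, w1, x, y
typing: well-typed — term : (Q -> Q -> R) -> R
ordered: ✗, no ordered split (uses run u, w, z, v, w1, x, y)
linear: ✓, each of w, z, v, x, u, y, w1 used exactly once
affine: ✓, no duplicate uses among w, z, v, x, u, y, w1
relevant: ✓, w, z, v, x, u, y, w1: all used, weakening unneeded
unrestricted: ✓, typability at (Q -> Q -> R) -> R is all that's needed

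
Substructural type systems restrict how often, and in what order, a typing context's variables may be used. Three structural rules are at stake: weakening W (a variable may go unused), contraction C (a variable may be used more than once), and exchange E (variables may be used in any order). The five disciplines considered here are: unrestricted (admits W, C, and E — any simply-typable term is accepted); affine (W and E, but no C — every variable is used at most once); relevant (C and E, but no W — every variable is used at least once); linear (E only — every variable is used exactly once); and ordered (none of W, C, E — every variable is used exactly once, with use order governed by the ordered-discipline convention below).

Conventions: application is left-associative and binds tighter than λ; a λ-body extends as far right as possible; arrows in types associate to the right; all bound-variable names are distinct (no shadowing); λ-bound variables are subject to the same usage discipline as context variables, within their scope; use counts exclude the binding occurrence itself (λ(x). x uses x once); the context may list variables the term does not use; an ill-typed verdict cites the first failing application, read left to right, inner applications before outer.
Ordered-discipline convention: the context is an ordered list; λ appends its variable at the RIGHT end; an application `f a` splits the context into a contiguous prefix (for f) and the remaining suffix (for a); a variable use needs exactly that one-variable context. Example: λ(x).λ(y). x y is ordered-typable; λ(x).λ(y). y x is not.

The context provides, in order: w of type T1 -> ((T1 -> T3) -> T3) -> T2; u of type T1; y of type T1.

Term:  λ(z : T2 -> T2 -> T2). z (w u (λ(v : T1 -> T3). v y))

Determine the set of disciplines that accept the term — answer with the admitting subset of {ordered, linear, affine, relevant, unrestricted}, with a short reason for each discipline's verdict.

admitted by: linear, affine, relevant, unrestricted
use counts: w: 1×, u: 1×, y: 1×, z (λ-bound): 1×, v (λ-bound): 1×
uses in reading order: z, w, u, v, y
typing: ✓ — (T2 -> T2 -> T2) -> T2 -> T2
ordered ✗ (use order z, w, u, v, y needs exchange)
linear ✓ (w, u, y, z, v: one use apiece)
affine ✓ (no duplicate uses among w, u, y, z, v)
relevant ✓ (every one of w, u, y, z, v appears)
unrestricted ✓ (typability at (T2 -> T2 -> T2) -> T2 -> T2 is all that's needed)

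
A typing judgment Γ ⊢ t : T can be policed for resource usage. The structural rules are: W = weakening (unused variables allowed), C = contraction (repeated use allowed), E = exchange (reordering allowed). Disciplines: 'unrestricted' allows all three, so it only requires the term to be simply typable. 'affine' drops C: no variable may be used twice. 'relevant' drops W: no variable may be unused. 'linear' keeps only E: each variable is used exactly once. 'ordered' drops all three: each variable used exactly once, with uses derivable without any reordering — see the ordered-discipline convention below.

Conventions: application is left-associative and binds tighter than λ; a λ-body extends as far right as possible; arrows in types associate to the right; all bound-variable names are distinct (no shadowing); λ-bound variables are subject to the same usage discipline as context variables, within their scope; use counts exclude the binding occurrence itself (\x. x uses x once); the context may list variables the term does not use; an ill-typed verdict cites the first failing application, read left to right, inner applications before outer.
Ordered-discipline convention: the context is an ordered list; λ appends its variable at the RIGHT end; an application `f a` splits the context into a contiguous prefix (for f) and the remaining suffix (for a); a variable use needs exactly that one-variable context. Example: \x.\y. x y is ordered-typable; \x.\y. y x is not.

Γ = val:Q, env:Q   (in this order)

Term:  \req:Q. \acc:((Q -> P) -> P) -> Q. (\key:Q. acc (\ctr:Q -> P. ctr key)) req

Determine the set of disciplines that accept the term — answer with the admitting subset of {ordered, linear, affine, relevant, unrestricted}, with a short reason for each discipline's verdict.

admitted by: affine, unrestricted
counts: val: 0, env: 0, req (λ-bound): 1, acc (λ-bound): 1, key (λ-bound): 1, ctr (λ-bound): 1
use order (left to right): acc, ctr, key, req
typing: the term checks, with type Q -> (((Q -> P) -> P) -> Q) -> Q
ordered: ✗ — val, env left unused
linear: ✗ — val, env left unused
affine: ✓ — at most one use each (val, env, req, acc, key, ctr)
relevant: ✗ — val, env left unused
unrestricted: ✓ — simply typable at Q -> (((Q -> P) -> P) -> Q) -> Q; W, C, E all held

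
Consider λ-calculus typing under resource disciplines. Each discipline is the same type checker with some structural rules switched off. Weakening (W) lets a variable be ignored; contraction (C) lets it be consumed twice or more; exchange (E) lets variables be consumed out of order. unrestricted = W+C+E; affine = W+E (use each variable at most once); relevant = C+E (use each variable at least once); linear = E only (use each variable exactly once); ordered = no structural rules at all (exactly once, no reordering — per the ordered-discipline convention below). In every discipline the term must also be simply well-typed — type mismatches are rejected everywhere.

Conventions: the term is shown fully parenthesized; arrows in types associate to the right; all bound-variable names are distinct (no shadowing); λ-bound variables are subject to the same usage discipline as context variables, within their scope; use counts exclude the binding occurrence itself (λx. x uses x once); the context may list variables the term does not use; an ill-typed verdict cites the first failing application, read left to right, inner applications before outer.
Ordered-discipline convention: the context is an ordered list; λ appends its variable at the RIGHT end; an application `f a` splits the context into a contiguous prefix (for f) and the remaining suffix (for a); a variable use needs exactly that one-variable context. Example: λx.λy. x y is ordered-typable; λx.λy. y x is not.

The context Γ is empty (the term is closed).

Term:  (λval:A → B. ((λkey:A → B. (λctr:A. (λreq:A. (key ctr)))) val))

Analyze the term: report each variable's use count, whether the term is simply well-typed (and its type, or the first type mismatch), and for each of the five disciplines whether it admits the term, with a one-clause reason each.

variable uses: val (λ-bound): 1, key (λ-bound): 1, ctr (λ-bound): 1, req (λ-bound): 0
uses in reading order: key, ctr, val
typing: the term checks, with type (A → B) → A → A → B
ordered: ✗ — needs weakening: req unused
linear: ✗ — needs weakening: req unused
affine: ✓ — val, key, ctr, req: no repeats, contraction unneeded
relevant: ✗ — needs weakening: req unused
unrestricted: ✓ — simply typable at (A → B) → A → A → B; W, C, E all held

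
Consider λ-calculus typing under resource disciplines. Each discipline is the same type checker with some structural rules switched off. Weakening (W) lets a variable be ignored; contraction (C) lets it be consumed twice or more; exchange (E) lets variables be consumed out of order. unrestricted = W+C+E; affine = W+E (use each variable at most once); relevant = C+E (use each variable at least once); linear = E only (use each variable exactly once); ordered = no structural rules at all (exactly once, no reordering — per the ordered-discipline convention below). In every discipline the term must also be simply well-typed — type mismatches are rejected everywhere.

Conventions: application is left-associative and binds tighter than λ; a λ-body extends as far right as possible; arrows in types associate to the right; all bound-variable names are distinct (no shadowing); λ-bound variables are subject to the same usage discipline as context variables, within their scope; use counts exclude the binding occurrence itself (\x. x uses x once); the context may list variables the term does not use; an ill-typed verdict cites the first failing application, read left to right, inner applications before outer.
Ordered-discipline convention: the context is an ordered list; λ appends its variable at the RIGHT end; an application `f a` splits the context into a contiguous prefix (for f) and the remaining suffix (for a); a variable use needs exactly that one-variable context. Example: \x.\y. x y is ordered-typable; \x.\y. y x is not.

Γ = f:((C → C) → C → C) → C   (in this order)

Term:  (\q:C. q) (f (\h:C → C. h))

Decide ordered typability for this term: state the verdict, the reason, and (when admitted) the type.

yes — one use each (f, q, h); ordered split holds; term : C
variable uses: f ×1; q (λ-bound) ×1; h (λ-bound) ×1
order of uses: q, f, h
typing: well-typed — term : C
per-discipline verdicts: ordered ✓ · linear ✓ · affine ✓ · relevant ✓ · unrestricted ✓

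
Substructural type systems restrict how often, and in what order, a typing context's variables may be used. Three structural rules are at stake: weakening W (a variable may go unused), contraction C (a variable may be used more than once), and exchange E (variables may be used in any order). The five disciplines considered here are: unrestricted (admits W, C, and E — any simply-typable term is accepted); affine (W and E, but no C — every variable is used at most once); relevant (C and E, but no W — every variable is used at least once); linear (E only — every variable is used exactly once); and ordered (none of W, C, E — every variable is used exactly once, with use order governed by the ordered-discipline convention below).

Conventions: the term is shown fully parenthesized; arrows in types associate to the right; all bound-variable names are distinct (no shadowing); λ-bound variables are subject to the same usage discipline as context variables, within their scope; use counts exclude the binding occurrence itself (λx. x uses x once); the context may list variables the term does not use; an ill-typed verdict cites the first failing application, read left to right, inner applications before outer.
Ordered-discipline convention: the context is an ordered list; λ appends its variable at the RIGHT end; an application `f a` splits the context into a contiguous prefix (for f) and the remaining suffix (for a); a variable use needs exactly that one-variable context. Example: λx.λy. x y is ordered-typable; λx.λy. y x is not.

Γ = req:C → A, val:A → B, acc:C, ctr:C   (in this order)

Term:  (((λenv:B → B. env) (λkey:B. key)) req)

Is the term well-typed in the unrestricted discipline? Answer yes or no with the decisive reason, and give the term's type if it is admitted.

no — fails simple typing
usage: req: 1, val: 0, acc: 0, ctr: 0, env [bound]: 1, key [bound]: 1
left-to-right use order: env, key, req
typing: ill-typed: an argument C → A mismatches the expected B
summary: ordered ✗, linear ✗, affine ✗, relevant ✗, unrestricted ✗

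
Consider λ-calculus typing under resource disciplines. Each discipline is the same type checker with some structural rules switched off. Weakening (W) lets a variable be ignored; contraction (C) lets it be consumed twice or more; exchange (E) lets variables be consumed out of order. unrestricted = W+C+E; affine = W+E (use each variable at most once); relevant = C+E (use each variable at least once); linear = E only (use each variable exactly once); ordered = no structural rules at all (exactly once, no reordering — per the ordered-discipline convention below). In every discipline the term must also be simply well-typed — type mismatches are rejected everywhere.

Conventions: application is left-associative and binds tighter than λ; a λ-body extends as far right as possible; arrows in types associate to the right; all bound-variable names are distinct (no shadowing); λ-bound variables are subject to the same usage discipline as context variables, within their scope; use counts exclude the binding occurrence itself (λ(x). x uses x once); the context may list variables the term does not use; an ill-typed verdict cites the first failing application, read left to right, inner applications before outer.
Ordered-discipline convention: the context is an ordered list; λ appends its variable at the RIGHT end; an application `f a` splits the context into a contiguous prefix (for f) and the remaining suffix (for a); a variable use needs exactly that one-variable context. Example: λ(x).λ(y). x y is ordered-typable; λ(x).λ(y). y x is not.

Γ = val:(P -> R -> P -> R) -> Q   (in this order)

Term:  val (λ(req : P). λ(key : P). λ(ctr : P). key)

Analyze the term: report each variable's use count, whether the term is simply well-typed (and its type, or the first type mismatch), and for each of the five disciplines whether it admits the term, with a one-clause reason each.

variable uses: val ×1; req [bound] ×0; key [bound] ×1; ctr [bound] ×0
left-to-right use order: val, key
typing: ill-typed: an argument P -> P -> P -> P mismatches the expected P -> R -> P -> R
ordered ✗ (the type mismatch rejects it)
linear ✗ (not simply typable)
affine ✗ (fails simple typing)
relevant ✗ (a type mismatch blocks all five)
unrestricted ✗ (the type mismatch rejects it)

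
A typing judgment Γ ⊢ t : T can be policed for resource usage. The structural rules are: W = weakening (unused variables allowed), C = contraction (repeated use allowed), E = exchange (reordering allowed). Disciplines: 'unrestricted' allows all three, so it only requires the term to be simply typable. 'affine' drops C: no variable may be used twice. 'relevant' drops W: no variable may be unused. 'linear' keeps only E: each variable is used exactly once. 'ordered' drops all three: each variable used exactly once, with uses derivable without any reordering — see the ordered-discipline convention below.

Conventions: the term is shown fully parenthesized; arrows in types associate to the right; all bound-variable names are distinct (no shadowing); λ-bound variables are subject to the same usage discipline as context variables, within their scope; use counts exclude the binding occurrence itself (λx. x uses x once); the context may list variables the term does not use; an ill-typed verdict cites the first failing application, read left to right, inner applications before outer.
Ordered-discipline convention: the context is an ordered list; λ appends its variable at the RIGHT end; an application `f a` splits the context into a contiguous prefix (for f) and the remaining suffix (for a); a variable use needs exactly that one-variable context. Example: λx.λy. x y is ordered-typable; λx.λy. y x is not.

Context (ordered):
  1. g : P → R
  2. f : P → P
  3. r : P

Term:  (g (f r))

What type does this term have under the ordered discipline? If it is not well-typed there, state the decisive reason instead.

term : R
counts: g=1; f=1; r=1
order of uses: g, f, r
typing: well-typed at R
summary: ordered ✓ · linear ✓ · affine ✓ · relevant ✓ · unrestricted ✓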